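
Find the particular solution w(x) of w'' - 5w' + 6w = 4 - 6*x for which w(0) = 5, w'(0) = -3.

w = -1/6 - x - 37*exp(3*x)/3 + 35*exp(2*x)/2

Characteristic equation r² - 5r + 6 = 0 factors as (r - 3)(r - 2) = 0, so r = 3, 2.
Hence w_h = C1*exp(3*x) + C2*exp(2*x).
For the particular solution try w_p = A0 + A1*x. Substituting and matching coefficients of each power of x gives A0 = -1/6, A1 = -1, so w_p = -1/6 - x.
General solution: w = -1/6 - x + C1*exp(3*x) + C2*exp(2*x).
Apply the initial conditions: w(0) = -1/6 + C1 + C2 = 5 and w'(0) = -1 + 2*C2 + 3*C1 = -3. Solving gives C1 = -37/3, C2 = 35/2.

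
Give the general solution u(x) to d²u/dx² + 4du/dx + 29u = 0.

Characteristic equation r² + 4r + 29 = 0 has discriminant (4)² - 4·(29) = -100 < 0, so r = -2 ± 5i.
Hence u_h = C1*cos(5*x)*exp(-2*x) + C2*exp(-2*x)*sin(5*x).

u = C1*cos(5*x)*exp(-2*x) + C2*exp(-2*x)*sin(5*x)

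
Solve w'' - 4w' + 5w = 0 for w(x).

Characteristic equation r² - 4r + 5 = 0 has discriminant (-4)² - 4·(5) = -4 < 0, so r = 2 ± i.
Hence w_h = C1*cos(x)*exp(2*x) + C2*exp(2*x)*sin(x).

w = C1*cos(x)*exp(2*x) + C2*exp(2*x)*sin(x)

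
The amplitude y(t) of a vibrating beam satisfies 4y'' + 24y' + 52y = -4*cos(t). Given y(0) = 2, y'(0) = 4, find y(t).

Divide through by 4: y'' + 6y' + 13y = -cos(t).
Characteristic equation r² + 6r + 13 = 0 has discriminant (6)² - 4·(13) = -16 < 0, so r = -3 ± 2i.
Hence y_h = C1*cos(2*t)*exp(-3*t) + C2*exp(-3*t)*sin(2*t).
Try y_p = A*cos(t) + B*sin(t). Substituting and equating the coefficients of cos(t) and sin(t) gives A = -1/15, B = -1/30, so y_p = -cos(t)/15 - sin(t)/30.
General solution: y = -cos(t)/15 - sin(t)/30 + C1*cos(2*t)*exp(-3*t) + C2*exp(-3*t)*sin(2*t).
Apply the initial conditions: y(0) = -1/15 + C1 = 2 and y'(0) = -1/30 - 3*C1 + 2*C2 = 4. Solving gives C1 = 31/15, C2 = 307/60.

y = -cos(t)/15 - sin(t)/30 + 31*cos(2*t)*exp(-3*t)/15 + 307*exp(-3*t)*sin(2*t)/60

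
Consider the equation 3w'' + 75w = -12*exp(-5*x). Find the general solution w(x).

Divide through by 3: w'' + 25w = -4*exp(-5*x).
Characteristic equation r² + 25 = 0 has discriminant (0)² - 4·(25) = -100 < 0, so r = ± 5i.
Hence w_h = C1*cos(5*x) + C2*sin(5*x).
Try w_p = A*exp(-5*x). Substituting into the equation and dividing by exp(-5*x) gives A = -2/25, so w_p = -2*exp(-5*x)/25.

w = -2*exp(-5*x)/25 + C1*cos(5*x) + C2*sin(5*x)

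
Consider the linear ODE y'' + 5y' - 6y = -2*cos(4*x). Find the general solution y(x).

Characteristic equation r² + 5r - 6 = 0 factors as (r + 6)(r - 1) = 0, so r = -6, 1.
Hence y_h = C1*exp(-6*x) + C2*exp(x).
Try y_p = A*cos(4*x) + B*sin(4*x). Substituting and equating the coefficients of cos(4x) and sin(4x) gives A = 11/221, B = -10/221, so y_p = -10*sin(4*x)/221 + 11*cos(4*x)/221.

y = -10*sin(4*x)/221 + 11*cos(4*x)/221 + C1*exp(-6*x) + C2*exp(x)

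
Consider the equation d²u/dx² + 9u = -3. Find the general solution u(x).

Characteristic equation r² + 9 = 0 has discriminant (0)² - 4·(9) = -36 < 0, so r = ± 3i.
Hence u_h = C1*cos(3*x) + C2*sin(3*x).
For the particular solution try u_p = A0. Substituting and matching coefficients of each power of x gives A0 = -1/3, so u_p = -1/3.

u = -1/3 + C1*cos(3*x) + C2*sin(3*x)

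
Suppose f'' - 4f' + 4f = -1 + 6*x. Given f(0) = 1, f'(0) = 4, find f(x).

f = 5/4 - exp(2*x)/4 + 3*x/2 + 3*x*exp(2*x)

Characteristic equation r² - 4r + 4 = 0 has discriminant (-4)² - 4·(4) = 0, so r = 2 is a repeated root.
Hence f_h = (C1 + C2*x)*exp(2*x).
For the particular solution try f_p = A0 + A1*x. Substituting and matching coefficients of each power of x gives A0 = 5/4, A1 = 3/2, so f_p = 5/4 + 3*x/2.
General solution: f = 5/4 + 3*x/2 + C1*exp(2*x) + C2*x*exp(2*x).
Apply the initial conditions: f(0) = 5/4 + C1 = 1 and f'(0) = 3/2 + C2 + 2*C1 = 4. Solving gives C1 = -1/4, C2 = 3.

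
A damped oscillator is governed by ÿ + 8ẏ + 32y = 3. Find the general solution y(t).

y = 3/32 + C1*cos(4*t)*exp(-4*t) + C2*exp(-4*t)*sin(4*t)

Characteristic equation r² + 8r + 32 = 0 has discriminant (8)² - 4·(32) = -64 < 0, so r = -4 ± 4i.
Hence y_h = C1*cos(4*t)*exp(-4*t) + C2*exp(-4*t)*sin(4*t).
For the particular solution try y_p = A0. Substituting and matching coefficients of each power of t gives A0 = 3/32, so y_p = 3/32.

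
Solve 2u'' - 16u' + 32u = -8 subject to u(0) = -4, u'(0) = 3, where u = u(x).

Divide through by 2: u'' - 8u' + 16u = -4.
Characteristic equation r² - 8r + 16 = 0 has discriminant (-8)² - 4·(16) = 0, so r = 4 is a repeated root.
Hence u_h = (C1 + C2*x)*exp(4*x).
For the particular solution try u_p = A0. Substituting and matching coefficients of each power of x gives A0 = -1/4, so u_p = -1/4.
General solution: u = -1/4 + C1*exp(4*x) + C2*x*exp(4*x).
Apply the initial conditions: u(0) = -1/4 + C1 = -4 and u'(0) = C2 + 4*C1 = 3. Solving gives C1 = -15/4, C2 = 18.

u = -1/4 - 15*exp(4*x)/4 + 18*x*exp(4*x)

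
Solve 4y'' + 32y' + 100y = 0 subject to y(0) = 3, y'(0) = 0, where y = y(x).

Divide through by 4: y'' + 8y' + 25y = 0.
Characteristic equation r² + 8r + 25 = 0 has discriminant (8)² - 4·(25) = -36 < 0, so r = -4 ± 3i.
Hence y_h = C1*cos(3*x)*exp(-4*x) + C2*exp(-4*x)*sin(3*x).
Apply the initial conditions: y(0) = C1 = 3 and y'(0) = -4*C1 + 3*C2 = 0. Solving gives C1 = 3, C2 = 4.

y = 3*cos(3*x)*exp(-4*x) + 4*exp(-4*x)*sin(3*x)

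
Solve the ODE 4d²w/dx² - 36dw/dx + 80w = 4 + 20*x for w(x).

Divide through by 4: w'' - 9w' + 20w = 1 + 5*x.
Characteristic equation r² - 9r + 20 = 0 factors as (r - 5)(r - 4) = 0, so r = 5, 4.
Hence w_h = C1*exp(5*x) + C2*exp(4*x).
For the particular solution try w_p = A0 + A1*x. Substituting and matching coefficients of each power of x gives A0 = 13/80, A1 = 1/4, so w_p = 13/80 + x/4.

w = 13/80 + x/4 + C1*exp(5*x) + C2*exp(4*x)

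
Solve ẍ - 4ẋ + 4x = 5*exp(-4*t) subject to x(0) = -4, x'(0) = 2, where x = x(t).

x = -149*exp(2*t)/36 + 5*exp(-4*t)/36 + 65*t*exp(2*t)/6

Characteristic equation r² - 4r + 4 = 0 has discriminant (-4)² - 4·(4) = 0, so r = 2 is a repeated root.
Hence x_h = (C1 + C2*t)*exp(2*t).
Try x_p = A*exp(-4*t). Substituting into the equation and dividing by exp(-4*t) gives A = 5/36, so x_p = 5*exp(-4*t)/36.
General solution: x = 5*exp(-4*t)/36 + C1*exp(2*t) + C2*t*exp(2*t).
Apply the initial conditions: x(0) = 5/36 + C1 = -4 and x'(0) = -5/9 + C2 + 2*C1 = 2. Solving gives C1 = -149/36, C2 = 65/6.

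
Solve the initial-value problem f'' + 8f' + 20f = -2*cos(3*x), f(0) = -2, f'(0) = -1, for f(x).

Characteristic equation r² + 8r + 20 = 0 has discriminant (8)² - 4·(20) = -16 < 0, so r = -4 ± 2i.
Hence f_h = C1*cos(2*x)*exp(-4*x) + C2*exp(-4*x)*sin(2*x).
Try f_p = A*cos(3*x) + B*sin(3*x). Substituting and equating the coefficients of cos(3x) and sin(3x) gives A = -22/697, B = -48/697, so f_p = -48*sin(3*x)/697 - 22*cos(3*x)/697.
General solution: f = -48*sin(3*x)/697 - 22*cos(3*x)/697 + C1*cos(2*x)*exp(-4*x) + C2*exp(-4*x)*sin(2*x).
Apply the initial conditions: f(0) = -22/697 + C1 = -2 and f'(0) = -144/697 - 4*C1 + 2*C2 = -1. Solving gives C1 = -1372/697, C2 = -6041/1394.

f = -48*sin(3*x)/697 - 22*cos(3*x)/697 - 6041*exp(-4*x)*sin(2*x)/1394 - 1372*cos(2*x)*exp(-4*x)/697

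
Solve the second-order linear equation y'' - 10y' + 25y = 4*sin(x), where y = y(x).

Characteristic equation r² - 10r + 25 = 0 has discriminant (-10)² - 4·(25) = 0, so r = 5 is a repeated root.
Hence y_h = (C1 + C2*x)*exp(5*x).
Try y_p = A*cos(x) + B*sin(x). Substituting and equating the coefficients of cos(x) and sin(x) gives A = 10/169, B = 24/169, so y_p = 10*cos(x)/169 + 24*sin(x)/169.

y = 10*cos(x)/169 + 24*sin(x)/169 + C1*exp(5*x) + C2*x*exp(5*x)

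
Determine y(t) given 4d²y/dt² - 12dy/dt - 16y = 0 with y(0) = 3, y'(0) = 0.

y = 3*exp(4*t)/5 + 12*exp(-t)/5

Divide through by 4: y'' - 3y' - 4y = 0.
Characteristic equation r² - 3r - 4 = 0 factors as (r + 1)(r - 4) = 0, so r = -1, 4.
Hence y_h = C1*exp(-t) + C2*exp(4*t).
Apply the initial conditions: y(0) = C1 + C2 = 3 and y'(0) = -C1 + 4*C2 = 0. Solving gives C1 = 12/5, C2 = 3/5.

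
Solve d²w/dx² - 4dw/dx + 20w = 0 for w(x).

w = C1*cos(4*x)*exp(2*x) + C2*exp(2*x)*sin(4*x)

Characteristic equation r² - 4r + 20 = 0 has discriminant (-4)² - 4·(20) = -64 < 0, so r = 2 ± 4i.
Hence w_h = C1*cos(4*x)*exp(2*x) + C2*exp(2*x)*sin(4*x).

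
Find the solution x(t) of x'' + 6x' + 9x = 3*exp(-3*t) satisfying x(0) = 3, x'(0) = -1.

x = 3*exp(-3*t) + 8*t*exp(-3*t) + 3*t**2*exp(-3*t)/2

Characteristic equation r² + 6r + 9 = 0 has discriminant (6)² - 4·(9) = 0, so r = -3 is a repeated root.
Hence x_h = (C1 + C2*t)*exp(-3*t).
Since exp(-3*t) solves the homogeneous equation (r = -3 is a root of multiplicity 2), multiply the trial by t^2. Try x_p = A*t^2*exp(-3*t). Substituting into the equation and dividing by exp(-3*t) gives A = 3/2, so x_p = 3*t^2*exp(-3*t)/2.
General solution: x = C1*exp(-3*t) + 3*t^2*exp(-3*t)/2 + C2*t*exp(-3*t).
Apply the initial conditions: x(0) = C1 = 3 and x'(0) = C2 - 3*C1 = -1. Solving gives C1 = 3, C2 = 8.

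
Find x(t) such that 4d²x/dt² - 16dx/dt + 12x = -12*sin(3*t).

Divide through by 4: x'' - 4x' + 3x = -3*sin(3*t).
Characteristic equation r² - 4r + 3 = 0 factors as (r - 3)(r - 1) = 0, so r = 3, 1.
Hence x_h = C1*exp(3*t) + C2*exp(t).
Try x_p = A*cos(3*t) + B*sin(3*t). Substituting and equating the coefficients of cos(3t) and sin(3t) gives A = -1/5, B = 1/10, so x_p = -cos(3*t)/5 + sin(3*t)/10.

x = -cos(3*t)/5 + sin(3*t)/10 + C1*exp(3*t) + C2*exp(t)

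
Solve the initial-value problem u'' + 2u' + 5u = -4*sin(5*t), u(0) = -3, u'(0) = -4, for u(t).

Characteristic equation r² + 2r + 5 = 0 has discriminant (2)² - 4·(5) = -16 < 0, so r = -1 ± 2i.
Hence u_h = C1*cos(2*t)*exp(-t) + C2*exp(-t)*sin(2*t).
Try u_p = A*cos(5*t) + B*sin(5*t). Substituting and equating the coefficients of cos(5t) and sin(5t) gives A = 2/25, B = 4/25, so u_p = 2*cos(5*t)/25 + 4*sin(5*t)/25.
General solution: u = 2*cos(5*t)/25 + 4*sin(5*t)/25 + C1*cos(2*t)*exp(-t) + C2*exp(-t)*sin(2*t).
Apply the initial conditions: u(0) = 2/25 + C1 = -3 and u'(0) = 4/5 - C1 + 2*C2 = -4. Solving gives C1 = -77/25, C2 = -197/50.

u = 2*cos(5*t)/25 + 4*sin(5*t)/25 - 197*exp(-t)*sin(2*t)/50 - 77*cos(2*t)*exp(-t)/25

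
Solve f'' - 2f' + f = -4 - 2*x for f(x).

Characteristic equation r² - 2r + 1 = 0 has discriminant (-2)² - 4·(1) = 0, so r = 1 is a repeated root.
Hence f_h = (C1 + C2*x)*exp(x).
For the particular solution try f_p = A0 + A1*x. Substituting and matching coefficients of each power of x gives A0 = -8, A1 = -2, so f_p = -8 - 2*x.

f = -8 - 2*x + C1*exp(x) + C2*x*exp(x)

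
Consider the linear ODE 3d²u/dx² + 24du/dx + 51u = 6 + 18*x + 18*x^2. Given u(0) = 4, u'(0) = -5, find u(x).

u = 326/4913 + 6*x**2/17 + 6*x/289 + 19326*cos(x)*exp(-4*x)/4913 + 52637*exp(-4*x)*sin(x)/4913

Divide through by 3: u'' + 8u' + 17u = 2 + 6*x + 6*x^2.
Characteristic equation r² + 8r + 17 = 0 has discriminant (8)² - 4·(17) = -4 < 0, so r = -4 ± i.
Hence u_h = C1*cos(x)*exp(-4*x) + C2*exp(-4*x)*sin(x).
For the particular solution try u_p = A0 + A1*x + A2*x^2. Substituting and matching coefficients of each power of x gives A0 = 326/4913, A1 = 6/289, A2 = 6/17, so u_p = 326/4913 + 6*x^2/17 + 6*x/289.
General solution: u = 326/4913 + 6*x^2/17 + 6*x/289 + C1*cos(x)*exp(-4*x) + C2*exp(-4*x)*sin(x).
Apply the initial conditions: u(0) = 326/4913 + C1 = 4 and u'(0) = 6/289 + C2 - 4*C1 = -5. Solving gives C1 = 19326/4913, C2 = 52637/4913.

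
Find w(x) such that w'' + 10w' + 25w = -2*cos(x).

w = -12*cos(x)/169 - 5*sin(x)/169 + C1*exp(-5*x) + C2*x*exp(-5*x)

Characteristic equation r² + 10r + 25 = 0 has discriminant (10)² - 4·(25) = 0, so r = -5 is a repeated root.
Hence w_h = (C1 + C2*x)*exp(-5*x).
Try w_p = A*cos(x) + B*sin(x). Substituting and equating the coefficients of cos(x) and sin(x) gives A = -12/169, B = -5/169, so w_p = -12*cos(x)/169 - 5*sin(x)/169.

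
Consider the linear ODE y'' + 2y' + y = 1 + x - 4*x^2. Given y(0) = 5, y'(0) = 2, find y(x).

y = -25 - 4*x**2 + 17*x + 30*exp(-x) + 15*x*exp(-x)

Characteristic equation r² + 2r + 1 = 0 has discriminant (2)² - 4·(1) = 0, so r = -1 is a repeated root.
Hence y_h = (C1 + C2*x)*exp(-x).
For the particular solution try y_p = A0 + A1*x + A2*x^2. Substituting and matching coefficients of each power of x gives A0 = -25, A1 = 17, A2 = -4, so y_p = -25 - 4*x^2 + 17*x.
General solution: y = -25 - 4*x^2 + 17*x + C1*exp(-x) + C2*x*exp(-x).
Apply the initial conditions: y(0) = -25 + C1 = 5 and y'(0) = 17 + C2 - C1 = 2. Solving gives C1 = 30, C2 = 15.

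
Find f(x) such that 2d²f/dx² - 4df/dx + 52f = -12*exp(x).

f = -6*exp(x)/25 + C1*cos(5*x)*exp(x) + C2*exp(x)*sin(5*x)

Divide through by 2: f'' - 2f' + 26f = -6*exp(x).
Characteristic equation r² - 2r + 26 = 0 has discriminant (-2)² - 4·(26) = -100 < 0, so r = 1 ± 5i.
Hence f_h = C1*cos(5*x)*exp(x) + C2*exp(x)*sin(5*x).
Try f_p = A*exp(x). Substituting into the equation and dividing by exp(x) gives A = -6/25, so f_p = -6*exp(x)/25.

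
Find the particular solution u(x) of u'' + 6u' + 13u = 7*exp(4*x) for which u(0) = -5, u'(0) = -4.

Characteristic equation r² + 6r + 13 = 0 has discriminant (6)² - 4·(13) = -16 < 0, so r = -3 ± 2i.
Hence u_h = C1*cos(2*x)*exp(-3*x) + C2*exp(-3*x)*sin(2*x).
Try u_p = A*exp(4*x). Substituting into the equation and dividing by exp(4*x) gives A = 7/53, so u_p = 7*exp(4*x)/53.
General solution: u = 7*exp(4*x)/53 + C1*cos(2*x)*exp(-3*x) + C2*exp(-3*x)*sin(2*x).
Apply the initial conditions: u(0) = 7/53 + C1 = -5 and u'(0) = 28/53 - 3*C1 + 2*C2 = -4. Solving gives C1 = -272/53, C2 = -528/53.

u = 7*exp(4*x)/53 - 528*exp(-3*x)*sin(2*x)/53 - 272*cos(2*x)*exp(-3*x)/53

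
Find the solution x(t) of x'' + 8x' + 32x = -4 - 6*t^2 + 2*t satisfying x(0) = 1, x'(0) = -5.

x = -39/256 - 3*t**2/16 + 5*t/32 - 35*exp(-4*t)*sin(4*t)/256 + 295*cos(4*t)*exp(-4*t)/256

Characteristic equation r² + 8r + 32 = 0 has discriminant (8)² - 4·(32) = -64 < 0, so r = -4 ± 4i.
Hence x_h = C1*cos(4*t)*exp(-4*t) + C2*exp(-4*t)*sin(4*t).
For the particular solution try x_p = A0 + A1*t + A2*t^2. Substituting and matching coefficients of each power of t gives A0 = -39/256, A1 = 5/32, A2 = -3/16, so x_p = -39/256 - 3*t^2/16 + 5*t/32.
General solution: x = -39/256 - 3*t^2/16 + 5*t/32 + C1*cos(4*t)*exp(-4*t) + C2*exp(-4*t)*sin(4*t).
Apply the initial conditions: x(0) = -39/256 + C1 = 1 and x'(0) = 5/32 - 4*C1 + 4*C2 = -5. Solving gives C1 = 295/256, C2 = -35/256.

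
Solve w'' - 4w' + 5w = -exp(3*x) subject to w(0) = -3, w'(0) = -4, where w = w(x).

Characteristic equation r² - 4r + 5 = 0 has discriminant (-4)² - 4·(5) = -4 < 0, so r = 2 ± i.
Hence w_h = C1*cos(x)*exp(2*x) + C2*exp(2*x)*sin(x).
Try w_p = A*exp(3*x). Substituting into the equation and dividing by exp(3*x) gives A = -1/2, so w_p = -exp(3*x)/2.
General solution: w = -exp(3*x)/2 + C1*cos(x)*exp(2*x) + C2*exp(2*x)*sin(x).
Apply the initial conditions: w(0) = -1/2 + C1 = -3 and w'(0) = -3/2 + C2 + 2*C1 = -4. Solving gives C1 = -5/2, C2 = 5/2.

w = -exp(3*x)/2 - 5*cos(x)*exp(2*x)/2 + 5*exp(2*x)*sin(x)/2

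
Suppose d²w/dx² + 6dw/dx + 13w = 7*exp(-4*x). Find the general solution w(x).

Characteristic equation r² + 6r + 13 = 0 has discriminant (6)² - 4·(13) = -16 < 0, so r = -3 ± 2i.
Hence w_h = C1*cos(2*x)*exp(-3*x) + C2*exp(-3*x)*sin(2*x).
Try w_p = A*exp(-4*x). Substituting into the equation and dividing by exp(-4*x) gives A = 7/5, so w_p = 7*exp(-4*x)/5.

w = 7*exp(-4*x)/5 + C1*cos(2*x)*exp(-3*x) + C2*exp(-3*x)*sin(2*x)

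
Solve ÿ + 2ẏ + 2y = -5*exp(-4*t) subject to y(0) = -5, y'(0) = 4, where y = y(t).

Characteristic equation r² + 2r + 2 = 0 has discriminant (2)² - 4·(2) = -4 < 0, so r = -1 ± i.
Hence y_h = C1*cos(t)*exp(-t) + C2*exp(-t)*sin(t).
Try y_p = A*exp(-4*t). Substituting into the equation and dividing by exp(-4*t) gives A = -1/2, so y_p = -exp(-4*t)/2.
General solution: y = -exp(-4*t)/2 + C1*cos(t)*exp(-t) + C2*exp(-t)*sin(t).
Apply the initial conditions: y(0) = -1/2 + C1 = -5 and y'(0) = 2 + C2 - C1 = 4. Solving gives C1 = -9/2, C2 = -5/2.

y = -exp(-4*t)/2 - 9*cos(t)*exp(-t)/2 - 5*exp(-t)*sin(t)/2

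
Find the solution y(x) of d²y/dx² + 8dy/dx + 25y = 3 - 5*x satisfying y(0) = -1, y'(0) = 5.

Characteristic equation r² + 8r + 25 = 0 has discriminant (8)² - 4·(25) = -36 < 0, so r = -4 ± 3i.
Hence y_h = C1*cos(3*x)*exp(-4*x) + C2*exp(-4*x)*sin(3*x).
For the particular solution try y_p = A0 + A1*x. Substituting and matching coefficients of each power of x gives A0 = 23/125, A1 = -1/5, so y_p = 23/125 - x/5.
General solution: y = 23/125 - x/5 + C1*cos(3*x)*exp(-4*x) + C2*exp(-4*x)*sin(3*x).
Apply the initial conditions: y(0) = 23/125 + C1 = -1 and y'(0) = -1/5 - 4*C1 + 3*C2 = 5. Solving gives C1 = -148/125, C2 = 58/375.

y = 23/125 - x/5 - 148*cos(3*x)*exp(-4*x)/125 + 58*exp(-4*x)*sin(3*x)/375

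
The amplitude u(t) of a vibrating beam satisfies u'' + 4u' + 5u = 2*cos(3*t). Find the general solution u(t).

u = -cos(3*t)/20 + 3*sin(3*t)/20 + C1*cos(t)*exp(-2*t) + C2*exp(-2*t)*sin(t)

Characteristic equation r² + 4r + 5 = 0 has discriminant (4)² - 4·(5) = -4 < 0, so r = -2 ± i.
Hence u_h = C1*cos(t)*exp(-2*t) + C2*exp(-2*t)*sin(t).
Try u_p = A*cos(3*t) + B*sin(3*t). Substituting and equating the coefficients of cos(3t) and sin(3t) gives A = -1/20, B = 3/20, so u_p = -cos(3*t)/20 + 3*sin(3*t)/20.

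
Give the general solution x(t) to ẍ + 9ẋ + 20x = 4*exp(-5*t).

x = C1*exp(-4*t) + C2*exp(-5*t) - 4*t*exp(-5*t)

Characteristic equation r² + 9r + 20 = 0 factors as (r + 4)(r + 5) = 0, so r = -4, -5.
Hence x_h = C1*exp(-4*t) + C2*exp(-5*t).
Since exp(-5*t) solves the homogeneous equation (r = -5 is a root of multiplicity 1), multiply the trial by t. Try x_p = A*t*exp(-5*t). Substituting into the equation and dividing by exp(-5*t) gives A = -4, so x_p = -4*t*exp(-5*t).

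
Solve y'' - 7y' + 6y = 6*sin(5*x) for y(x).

Characteristic equation r² - 7r + 6 = 0 factors as (r - 6)(r - 1) = 0, so r = 6, 1.
Hence y_h = C1*exp(6*x) + C2*exp(x).
Try y_p = A*cos(5*x) + B*sin(5*x). Substituting and equating the coefficients of cos(5x) and sin(5x) gives A = 105/793, B = -57/793, so y_p = -57*sin(5*x)/793 + 105*cos(5*x)/793.

y = -57*sin(5*x)/793 + 105*cos(5*x)/793 + C1*exp(6*x) + C2*exp(x)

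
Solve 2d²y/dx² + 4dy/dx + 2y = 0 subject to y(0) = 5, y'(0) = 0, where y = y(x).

y = 5*exp(-x) + 5*x*exp(-x)

Divide through by 2: y'' + 2y' + y = 0.
Characteristic equation r² + 2r + 1 = 0 has discriminant (2)² - 4·(1) = 0, so r = -1 is a repeated root.
Hence y_h = (C1 + C2*x)*exp(-x).
Apply the initial conditions: y(0) = C1 = 5 and y'(0) = C2 - C1 = 0. Solving gives C1 = 5, C2 = 5.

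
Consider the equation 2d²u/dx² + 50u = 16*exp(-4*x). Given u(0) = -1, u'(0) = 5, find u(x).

u = -49*cos(5*x)/41 + 8*exp(-4*x)/41 + 237*sin(5*x)/205

Divide through by 2: u'' + 25u = 8*exp(-4*x).
Characteristic equation r² + 25 = 0 has discriminant (0)² - 4·(25) = -100 < 0, so r = ± 5i.
Hence u_h = C1*cos(5*x) + C2*sin(5*x).
Try u_p = A*exp(-4*x). Substituting into the equation and dividing by exp(-4*x) gives A = 8/41, so u_p = 8*exp(-4*x)/41.
General solution: u = 8*exp(-4*x)/41 + C1*cos(5*x) + C2*sin(5*x).
Apply the initial conditions: u(0) = 8/41 + C1 = -1 and u'(0) = -32/41 + 5*C2 = 5. Solving gives C1 = -49/41, C2 = 237/205.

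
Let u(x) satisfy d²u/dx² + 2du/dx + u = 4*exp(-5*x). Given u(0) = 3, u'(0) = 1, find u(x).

Characteristic equation r² + 2r + 1 = 0 has discriminant (2)² - 4·(1) = 0, so r = -1 is a repeated root.
Hence u_h = (C1 + C2*x)*exp(-x).
Try u_p = A*exp(-5*x). Substituting into the equation and dividing by exp(-5*x) gives A = 1/4, so u_p = exp(-5*x)/4.
General solution: u = exp(-5*x)/4 + C1*exp(-x) + C2*x*exp(-x).
Apply the initial conditions: u(0) = 1/4 + C1 = 3 and u'(0) = -5/4 + C2 - C1 = 1. Solving gives C1 = 11/4, C2 = 5.

u = exp(-5*x)/4 + 11*exp(-x)/4 + 5*x*exp(-x)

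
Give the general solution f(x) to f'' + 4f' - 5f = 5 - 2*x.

Characteristic equation r² + 4r - 5 = 0 factors as (r - 1)(r + 5) = 0, so r = 1, -5.
Hence f_h = C1*exp(x) + C2*exp(-5*x).
For the particular solution try f_p = A0 + A1*x. Substituting and matching coefficients of each power of x gives A0 = -17/25, A1 = 2/5, so f_p = -17/25 + 2*x/5.

f = -17/25 + 2*x/5 + C1*exp(x) + C2*exp(-5*x)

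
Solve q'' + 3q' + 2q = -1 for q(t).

Characteristic equation r² + 3r + 2 = 0 factors as (r + 2)(r + 1) = 0, so r = -2, -1.
Hence q_h = C1*exp(-2*t) + C2*exp(-t).
For the particular solution try q_p = A0. Substituting and matching coefficients of each power of t gives A0 = -1/2, so q_p = -1/2.

q = -1/2 + C1*exp(-2*t) + C2*exp(-t)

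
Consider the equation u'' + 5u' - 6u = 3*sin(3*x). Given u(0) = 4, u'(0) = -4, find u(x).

u = -cos(3*x)/10 - sin(3*x)/10 + 39*exp(-6*x)/35 + 209*exp(x)/70

Characteristic equation r² + 5r - 6 = 0 factors as (r - 1)(r + 6) = 0, so r = 1, -6.
Hence u_h = C1*exp(x) + C2*exp(-6*x).
Try u_p = A*cos(3*x) + B*sin(3*x). Substituting and equating the coefficients of cos(3x) and sin(3x) gives A = -1/10, B = -1/10, so u_p = -cos(3*x)/10 - sin(3*x)/10.
General solution: u = -cos(3*x)/10 - sin(3*x)/10 + C1*exp(x) + C2*exp(-6*x).
Apply the initial conditions: u(0) = -1/10 + C1 + C2 = 4 and u'(0) = -3/10 + C1 - 6*C2 = -4. Solving gives C1 = 209/70, C2 = 39/35.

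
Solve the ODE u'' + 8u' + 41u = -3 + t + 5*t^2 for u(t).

u = -5141/68921 - 39*t/1681 + 5*t**2/41 + C1*cos(5*t)*exp(-4*t) + C2*exp(-4*t)*sin(5*t)

Characteristic equation r² + 8r + 41 = 0 has discriminant (8)² - 4·(41) = -100 < 0, so r = -4 ± 5i.
Hence u_h = C1*cos(5*t)*exp(-4*t) + C2*exp(-4*t)*sin(5*t).
For the particular solution try u_p = A0 + A1*t + A2*t^2. Substituting and matching coefficients of each power of t gives A0 = -5141/68921, A1 = -39/1681, A2 = 5/41, so u_p = -5141/68921 - 39*t/1681 + 5*t^2/41.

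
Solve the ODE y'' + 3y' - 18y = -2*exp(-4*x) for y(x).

y = exp(-4*x)/7 + C1*exp(3*x) + C2*exp(-6*x)

Characteristic equation r² + 3r - 18 = 0 factors as (r - 3)(r + 6) = 0, so r = 3, -6.
Hence y_h = C1*exp(3*x) + C2*exp(-6*x).
Try y_p = A*exp(-4*x). Substituting into the equation and dividing by exp(-4*x) gives A = 1/7, so y_p = exp(-4*x)/7.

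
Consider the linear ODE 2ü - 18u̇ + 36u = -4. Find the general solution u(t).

u = -1/9 + C1*exp(3*t) + C2*exp(6*t)

Divide through by 2: u'' - 9u' + 18u = -2.
Characteristic equation r² - 9r + 18 = 0 factors as (r - 3)(r - 6) = 0, so r = 3, 6.
Hence u_h = C1*exp(3*t) + C2*exp(6*t).
For the particular solution try u_p = A0. Substituting and matching coefficients of each power of t gives A0 = -1/9, so u_p = -1/9.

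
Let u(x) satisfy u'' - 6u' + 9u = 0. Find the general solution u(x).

Characteristic equation r² - 6r + 9 = 0 has discriminant (-6)² - 4·(9) = 0, so r = 3 is a repeated root.
Hence u_h = (C1 + C2*x)*exp(3*x).

u = C1*exp(3*x) + C2*x*exp(3*x)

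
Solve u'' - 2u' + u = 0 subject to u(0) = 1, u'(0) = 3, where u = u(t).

Characteristic equation r² - 2r + 1 = 0 has discriminant (-2)² - 4·(1) = 0, so r = 1 is a repeated root.
Hence u_h = (C1 + C2*t)*exp(t).
Apply the initial conditions: u(0) = C1 = 1 and u'(0) = C1 + C2 = 3. Solving gives C1 = 1, C2 = 2.

u = 2*t*exp(t) + exp(t)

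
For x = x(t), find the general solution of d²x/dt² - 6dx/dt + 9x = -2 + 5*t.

Characteristic equation r² - 6r + 9 = 0 has discriminant (-6)² - 4·(9) = 0, so r = 3 is a repeated root.
Hence x_h = (C1 + C2*t)*exp(3*t).
For the particular solution try x_p = A0 + A1*t. Substituting and matching coefficients of each power of t gives A0 = 4/27, A1 = 5/9, so x_p = 4/27 + 5*t/9.

x = 4/27 + 5*t/9 + C1*exp(3*t) + C2*t*exp(3*t)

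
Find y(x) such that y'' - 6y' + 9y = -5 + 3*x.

y = -1/3 + x/3 + C1*exp(3*x) + C2*x*exp(3*x)

Characteristic equation r² - 6r + 9 = 0 has discriminant (-6)² - 4·(9) = 0, so r = 3 is a repeated root.
Hence y_h = (C1 + C2*x)*exp(3*x).
For the particular solution try y_p = A0 + A1*x. Substituting and matching coefficients of each power of x gives A0 = -1/3, A1 = 1/3, so y_p = -1/3 + x/3.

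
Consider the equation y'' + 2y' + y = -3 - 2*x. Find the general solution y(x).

Characteristic equation r² + 2r + 1 = 0 has discriminant (2)² - 4·(1) = 0, so r = -1 is a repeated root.
Hence y_h = (C1 + C2*x)*exp(-x).
For the particular solution try y_p = A0 + A1*x. Substituting and matching coefficients of each power of x gives A0 = 1, A1 = -2, so y_p = 1 - 2*x.

y = 1 - 2*x + C1*exp(-x) + C2*x*exp(-x)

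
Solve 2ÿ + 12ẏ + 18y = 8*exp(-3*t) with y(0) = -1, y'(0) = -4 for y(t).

Divide through by 2: y'' + 6y' + 9y = 4*exp(-3*t).
Characteristic equation r² + 6r + 9 = 0 has discriminant (6)² - 4·(9) = 0, so r = -3 is a repeated root.
Hence y_h = (C1 + C2*t)*exp(-3*t).
Since exp(-3*t) solves the homogeneous equation (r = -3 is a root of multiplicity 2), multiply the trial by t^2. Try y_p = A*t^2*exp(-3*t). Substituting into the equation and dividing by exp(-3*t) gives A = 2, so y_p = 2*t^2*exp(-3*t).
General solution: y = C1*exp(-3*t) + 2*t^2*exp(-3*t) + C2*t*exp(-3*t).
Apply the initial conditions: y(0) = C1 = -1 and y'(0) = C2 - 3*C1 = -4. Solving gives C1 = -1, C2 = -7.

y = -exp(-3*t) - 7*t*exp(-3*t) + 2*t**2*exp(-3*t)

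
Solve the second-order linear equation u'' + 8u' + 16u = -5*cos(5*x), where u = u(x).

Characteristic equation r² + 8r + 16 = 0 has discriminant (8)² - 4·(16) = 0, so r = -4 is a repeated root.
Hence u_h = (C1 + C2*x)*exp(-4*x).
Try u_p = A*cos(5*x) + B*sin(5*x). Substituting and equating the coefficients of cos(5x) and sin(5x) gives A = 45/1681, B = -200/1681, so u_p = -200*sin(5*x)/1681 + 45*cos(5*x)/1681.

u = -200*sin(5*x)/1681 + 45*cos(5*x)/1681 + C1*exp(-4*x) + C2*x*exp(-4*x)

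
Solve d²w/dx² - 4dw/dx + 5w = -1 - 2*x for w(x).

Characteristic equation r² - 4r + 5 = 0 has discriminant (-4)² - 4·(5) = -4 < 0, so r = 2 ± i.
Hence w_h = C1*cos(x)*exp(2*x) + C2*exp(2*x)*sin(x).
For the particular solution try w_p = A0 + A1*x. Substituting and matching coefficients of each power of x gives A0 = -13/25, A1 = -2/5, so w_p = -13/25 - 2*x/5.

w = -13/25 - 2*x/5 + C1*cos(x)*exp(2*x) + C2*exp(2*x)*sin(x)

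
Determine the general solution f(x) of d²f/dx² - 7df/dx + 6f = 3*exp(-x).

Characteristic equation r² - 7r + 6 = 0 factors as (r - 6)(r - 1) = 0, so r = 6, 1.
Hence f_h = C1*exp(6*x) + C2*exp(x).
Try f_p = A*exp(-x). Substituting into the equation and dividing by exp(-x) gives A = 3/14, so f_p = 3*exp(-x)/14.

f = 3*exp(-x)/14 + C1*exp(6*x) + C2*exp(x)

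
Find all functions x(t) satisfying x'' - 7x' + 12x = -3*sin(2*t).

x = -21*cos(2*t)/130 - 6*sin(2*t)/65 + C1*exp(3*t) + C2*exp(4*t)

Characteristic equation r² - 7r + 12 = 0 factors as (r - 3)(r - 4) = 0, so r = 3, 4.
Hence x_h = C1*exp(3*t) + C2*exp(4*t).
Try x_p = A*cos(2*t) + B*sin(2*t). Substituting and equating the coefficients of cos(2t) and sin(2t) gives A = -21/130, B = -6/65, so x_p = -21*cos(2*t)/130 - 6*sin(2*t)/65.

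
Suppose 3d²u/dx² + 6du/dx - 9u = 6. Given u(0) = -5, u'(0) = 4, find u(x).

u = -2/3 - 25*exp(-3*x)/12 - 9*exp(x)/4

Divide through by 3: u'' + 2u' - 3u = 2.
Characteristic equation r² + 2r - 3 = 0 factors as (r - 1)(r + 3) = 0, so r = 1, -3.
Hence u_h = C1*exp(x) + C2*exp(-3*x).
For the particular solution try u_p = A0. Substituting and matching coefficients of each power of x gives A0 = -2/3, so u_p = -2/3.
General solution: u = -2/3 + C1*exp(x) + C2*exp(-3*x).
Apply the initial conditions: u(0) = -2/3 + C1 + C2 = -5 and u'(0) = C1 - 3*C2 = 4. Solving gives C1 = -9/4, C2 = -25/12.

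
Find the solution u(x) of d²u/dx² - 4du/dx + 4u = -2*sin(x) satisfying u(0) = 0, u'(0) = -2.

u = -8*cos(x)/25 - 6*sin(x)/25 + 8*exp(2*x)/25 - 12*x*exp(2*x)/5

Characteristic equation r² - 4r + 4 = 0 has discriminant (-4)² - 4·(4) = 0, so r = 2 is a repeated root.
Hence u_h = (C1 + C2*x)*exp(2*x).
Try u_p = A*cos(x) + B*sin(x). Substituting and equating the coefficients of cos(x) and sin(x) gives A = -8/25, B = -6/25, so u_p = -8*cos(x)/25 - 6*sin(x)/25.
General solution: u = -8*cos(x)/25 - 6*sin(x)/25 + C1*exp(2*x) + C2*x*exp(2*x).
Apply the initial conditions: u(0) = -8/25 + C1 = 0 and u'(0) = -6/25 + C2 + 2*C1 = -2. Solving gives C1 = 8/25, C2 = -12/5.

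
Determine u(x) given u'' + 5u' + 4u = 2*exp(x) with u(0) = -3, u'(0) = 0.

u = -13*exp(-x)/3 + exp(x)/5 + 17*exp(-4*x)/15

Characteristic equation r² + 5r + 4 = 0 factors as (r + 4)(r + 1) = 0, so r = -4, -1.
Hence u_h = C1*exp(-4*x) + C2*exp(-x).
Try u_p = A*exp(x). Substituting into the equation and dividing by exp(x) gives A = 1/5, so u_p = exp(x)/5.
General solution: u = exp(x)/5 + C1*exp(-4*x) + C2*exp(-x).
Apply the initial conditions: u(0) = 1/5 + C1 + C2 = -3 and u'(0) = 1/5 - C2 - 4*C1 = 0. Solving gives C1 = 17/15, C2 = -13/3.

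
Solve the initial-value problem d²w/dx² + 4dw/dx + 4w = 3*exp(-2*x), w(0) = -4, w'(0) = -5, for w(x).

Characteristic equation r² + 4r + 4 = 0 has discriminant (4)² - 4·(4) = 0, so r = -2 is a repeated root.
Hence w_h = (C1 + C2*x)*exp(-2*x).
Since exp(-2*x) solves the homogeneous equation (r = -2 is a root of multiplicity 2), multiply the trial by x^2. Try w_p = A*x^2*exp(-2*x). Substituting into the equation and dividing by exp(-2*x) gives A = 3/2, so w_p = 3*x^2*exp(-2*x)/2.
General solution: w = C1*exp(-2*x) + 3*x^2*exp(-2*x)/2 + C2*x*exp(-2*x).
Apply the initial conditions: w(0) = C1 = -4 and w'(0) = C2 - 2*C1 = -5. Solving gives C1 = -4, C2 = -13.

w = -4*exp(-2*x) - 13*x*exp(-2*x) + 3*x**2*exp(-2*x)/2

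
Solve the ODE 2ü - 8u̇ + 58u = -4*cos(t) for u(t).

u = -7*cos(t)/100 + sin(t)/100 + C1*cos(5*t)*exp(2*t) + C2*exp(2*t)*sin(5*t)

Divide through by 2: u'' - 4u' + 29u = -2*cos(t).
Characteristic equation r² - 4r + 29 = 0 has discriminant (-4)² - 4·(29) = -100 < 0, so r = 2 ± 5i.
Hence u_h = C1*cos(5*t)*exp(2*t) + C2*exp(2*t)*sin(5*t).
Try u_p = A*cos(t) + B*sin(t). Substituting and equating the coefficients of cos(t) and sin(t) gives A = -7/100, B = 1/100, so u_p = -7*cos(t)/100 + sin(t)/100.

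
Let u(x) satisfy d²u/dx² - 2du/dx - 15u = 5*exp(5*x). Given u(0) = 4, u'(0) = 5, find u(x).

u = 125*exp(-3*x)/64 + 131*exp(5*x)/64 + 5*x*exp(5*x)/8

Characteristic equation r² - 2r - 15 = 0 factors as (r + 3)(r - 5) = 0, so r = -3, 5.
Hence u_h = C1*exp(-3*x) + C2*exp(5*x).
Since exp(5*x) solves the homogeneous equation (r = 5 is a root of multiplicity 1), multiply the trial by x. Try u_p = A*x*exp(5*x). Substituting into the equation and dividing by exp(5*x) gives A = 5/8, so u_p = 5*x*exp(5*x)/8.
General solution: u = C1*exp(-3*x) + C2*exp(5*x) + 5*x*exp(5*x)/8.
Apply the initial conditions: u(0) = C1 + C2 = 4 and u'(0) = 5/8 - 3*C1 + 5*C2 = 5. Solving gives C1 = 125/64, C2 = 131/64.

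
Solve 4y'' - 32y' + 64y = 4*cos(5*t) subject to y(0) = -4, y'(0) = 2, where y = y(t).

Divide through by 4: y'' - 8y' + 16y = cos(5*t).
Characteristic equation r² - 8r + 16 = 0 has discriminant (-8)² - 4·(16) = 0, so r = 4 is a repeated root.
Hence y_h = (C1 + C2*t)*exp(4*t).
Try y_p = A*cos(5*t) + B*sin(5*t). Substituting and equating the coefficients of cos(5t) and sin(5t) gives A = -9/1681, B = -40/1681, so y_p = -40*sin(5*t)/1681 - 9*cos(5*t)/1681.
General solution: y = -40*sin(5*t)/1681 - 9*cos(5*t)/1681 + C1*exp(4*t) + C2*t*exp(4*t).
Apply the initial conditions: y(0) = -9/1681 + C1 = -4 and y'(0) = -200/1681 + C2 + 4*C1 = 2. Solving gives C1 = -6715/1681, C2 = 742/41.

y = -6715*exp(4*t)/1681 - 40*sin(5*t)/1681 - 9*cos(5*t)/1681 + 742*t*exp(4*t)/41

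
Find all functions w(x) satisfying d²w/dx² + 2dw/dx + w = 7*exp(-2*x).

Characteristic equation r² + 2r + 1 = 0 has discriminant (2)² - 4·(1) = 0, so r = -1 is a repeated root.
Hence w_h = (C1 + C2*x)*exp(-x).
Try w_p = A*exp(-2*x). Substituting into the equation and dividing by exp(-2*x) gives A = 7, so w_p = 7*exp(-2*x).

w = 7*exp(-2*x) + C1*exp(-x) + C2*x*exp(-x)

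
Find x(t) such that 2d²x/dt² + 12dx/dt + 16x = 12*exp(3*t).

x = 6*exp(3*t)/35 + C1*exp(-2*t) + C2*exp(-4*t)

Divide through by 2: x'' + 6x' + 8x = 6*exp(3*t).
Characteristic equation r² + 6r + 8 = 0 factors as (r + 2)(r + 4) = 0, so r = -2, -4.
Hence x_h = C1*exp(-2*t) + C2*exp(-4*t).
Try x_p = A*exp(3*t). Substituting into the equation and dividing by exp(3*t) gives A = 6/35, so x_p = 6*exp(3*t)/35.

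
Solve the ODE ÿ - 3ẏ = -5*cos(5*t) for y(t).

y = C2 + 3*sin(5*t)/34 + 5*cos(5*t)/34 + C1*exp(3*t)

Characteristic equation r² - 3r = 0 factors as (r - 3)r = 0, so r = 3, 0.
Hence y_h = C1*exp(3*t) + C2.
Try y_p = A*cos(5*t) + B*sin(5*t). Substituting and equating the coefficients of cos(5t) and sin(5t) gives A = 5/34, B = 3/34, so y_p = 3*sin(5*t)/34 + 5*cos(5*t)/34.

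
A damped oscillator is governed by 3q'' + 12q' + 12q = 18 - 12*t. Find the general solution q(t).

q = 5/2 - t + C1*exp(-2*t) + C2*t*exp(-2*t)

Divide through by 3: q'' + 4q' + 4q = 6 - 4*t.
Characteristic equation r² + 4r + 4 = 0 has discriminant (4)² - 4·(4) = 0, so r = -2 is a repeated root.
Hence q_h = (C1 + C2*t)*exp(-2*t).
For the particular solution try q_p = A0 + A1*t. Substituting and matching coefficients of each power of t gives A0 = 5/2, A1 = -1, so q_p = 5/2 - t.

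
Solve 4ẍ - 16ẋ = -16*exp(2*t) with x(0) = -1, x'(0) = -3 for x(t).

Divide through by 4: x'' - 4x' = -4*exp(2*t).
Characteristic equation r² - 4r = 0 factors as (r - 4)r = 0, so r = 4, 0.
Hence x_h = C1*exp(4*t) + C2.
Try x_p = A*exp(2*t). Substituting into the equation and dividing by exp(2*t) gives A = 1, so x_p = exp(2*t).
General solution: x = C2 + C1*exp(4*t) + exp(2*t).
Apply the initial conditions: x(0) = 1 + C1 + C2 = -1 and x'(0) = 2 + 4*C1 = -3. Solving gives C1 = -5/4, C2 = -3/4.

x = -3/4 - 5*exp(4*t)/4 + exp(2*t)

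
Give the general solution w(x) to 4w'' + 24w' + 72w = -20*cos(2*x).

w = -7*cos(2*x)/34 - 3*sin(2*x)/17 + C1*cos(3*x)*exp(-3*x) + C2*exp(-3*x)*sin(3*x)

Divide through by 4: w'' + 6w' + 18w = -5*cos(2*x).
Characteristic equation r² + 6r + 18 = 0 has discriminant (6)² - 4·(18) = -36 < 0, so r = -3 ± 3i.
Hence w_h = C1*cos(3*x)*exp(-3*x) + C2*exp(-3*x)*sin(3*x).
Try w_p = A*cos(2*x) + B*sin(2*x). Substituting and equating the coefficients of cos(2x) and sin(2x) gives A = -7/34, B = -3/17, so w_p = -7*cos(2*x)/34 - 3*sin(2*x)/17.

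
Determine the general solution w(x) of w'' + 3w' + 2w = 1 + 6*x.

w = -4 + 3*x + C1*exp(-2*x) + C2*exp(-x)

Characteristic equation r² + 3r + 2 = 0 factors as (r + 2)(r + 1) = 0, so r = -2, -1.
Hence w_h = C1*exp(-2*x) + C2*exp(-x).
For the particular solution try w_p = A0 + A1*x. Substituting and matching coefficients of each power of x gives A0 = -4, A1 = 3, so w_p = -4 + 3*x.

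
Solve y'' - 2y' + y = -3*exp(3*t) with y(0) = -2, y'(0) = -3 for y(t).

y = -5*exp(t)/4 - 3*exp(3*t)/4 + t*exp(t)/2

Characteristic equation r² - 2r + 1 = 0 has discriminant (-2)² - 4·(1) = 0, so r = 1 is a repeated root.
Hence y_h = (C1 + C2*t)*exp(t).
Try y_p = A*exp(3*t). Substituting into the equation and dividing by exp(3*t) gives A = -3/4, so y_p = -3*exp(3*t)/4.
General solution: y = -3*exp(3*t)/4 + C1*exp(t) + C2*t*exp(t).
Apply the initial conditions: y(0) = -3/4 + C1 = -2 and y'(0) = -9/4 + C1 + C2 = -3. Solving gives C1 = -5/4, C2 = 1/2.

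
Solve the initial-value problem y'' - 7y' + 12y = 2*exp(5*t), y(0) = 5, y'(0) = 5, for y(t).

y = -12*exp(4*t) + 16*exp(3*t) + exp(5*t)

Characteristic equation r² - 7r + 12 = 0 factors as (r - 4)(r - 3) = 0, so r = 4, 3.
Hence y_h = C1*exp(4*t) + C2*exp(3*t).
Try y_p = A*exp(5*t). Substituting into the equation and dividing by exp(5*t) gives A = 1, so y_p = exp(5*t).
General solution: y = C1*exp(4*t) + C2*exp(3*t) + exp(5*t).
Apply the initial conditions: y(0) = 1 + C1 + C2 = 5 and y'(0) = 5 + 3*C2 + 4*C1 = 5. Solving gives C1 = -12, C2 = 16.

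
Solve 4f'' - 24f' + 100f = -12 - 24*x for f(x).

f = -111/625 - 6*x/25 + C1*cos(4*x)*exp(3*x) + C2*exp(3*x)*sin(4*x)

Divide through by 4: f'' - 6f' + 25f = -3 - 6*x.
Characteristic equation r² - 6r + 25 = 0 has discriminant (-6)² - 4·(25) = -64 < 0, so r = 3 ± 4i.
Hence f_h = C1*cos(4*x)*exp(3*x) + C2*exp(3*x)*sin(4*x).
For the particular solution try f_p = A0 + A1*x. Substituting and matching coefficients of each power of x gives A0 = -111/625, A1 = -6/25, so f_p = -111/625 - 6*x/25.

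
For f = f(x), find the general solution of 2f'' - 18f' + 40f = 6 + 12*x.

f = 57/200 + 3*x/10 + C1*exp(4*x) + C2*exp(5*x)

Divide through by 2: f'' - 9f' + 20f = 3 + 6*x.
Characteristic equation r² - 9r + 20 = 0 factors as (r - 4)(r - 5) = 0, so r = 4, 5.
Hence f_h = C1*exp(4*x) + C2*exp(5*x).
For the particular solution try f_p = A0 + A1*x. Substituting and matching coefficients of each power of x gives A0 = 57/200, A1 = 3/10, so f_p = 57/200 + 3*x/10.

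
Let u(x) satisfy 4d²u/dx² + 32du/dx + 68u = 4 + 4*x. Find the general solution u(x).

u = 9/289 + x/17 + C1*cos(x)*exp(-4*x) + C2*exp(-4*x)*sin(x)

Divide through by 4: u'' + 8u' + 17u = 1 + x.
Characteristic equation r² + 8r + 17 = 0 has discriminant (8)² - 4·(17) = -4 < 0, so r = -4 ± i.
Hence u_h = C1*cos(x)*exp(-4*x) + C2*exp(-4*x)*sin(x).
For the particular solution try u_p = A0 + A1*x. Substituting and matching coefficients of each power of x gives A0 = 9/289, A1 = 1/17, so u_p = 9/289 + x/17.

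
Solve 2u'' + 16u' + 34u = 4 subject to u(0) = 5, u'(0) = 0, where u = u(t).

u = 2/17 + 83*cos(t)*exp(-4*t)/17 + 332*exp(-4*t)*sin(t)/17

Divide through by 2: u'' + 8u' + 17u = 2.
Characteristic equation r² + 8r + 17 = 0 has discriminant (8)² - 4·(17) = -4 < 0, so r = -4 ± i.
Hence u_h = C1*cos(t)*exp(-4*t) + C2*exp(-4*t)*sin(t).
For the particular solution try u_p = A0. Substituting and matching coefficients of each power of t gives A0 = 2/17, so u_p = 2/17.
General solution: u = 2/17 + C1*cos(t)*exp(-4*t) + C2*exp(-4*t)*sin(t).
Apply the initial conditions: u(0) = 2/17 + C1 = 5 and u'(0) = C2 - 4*C1 = 0. Solving gives C1 = 83/17, C2 = 332/17.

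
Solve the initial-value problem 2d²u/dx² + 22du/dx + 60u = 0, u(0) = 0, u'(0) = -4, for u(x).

Divide through by 2: u'' + 11u' + 30u = 0.
Characteristic equation r² + 11r + 30 = 0 factors as (r + 5)(r + 6) = 0, so r = -5, -6.
Hence u_h = C1*exp(-5*x) + C2*exp(-6*x).
Apply the initial conditions: u(0) = C1 + C2 = 0 and u'(0) = -6*C2 - 5*C1 = -4. Solving gives C1 = -4, C2 = 4.

u = -4*exp(-5*x) + 4*exp(-6*x)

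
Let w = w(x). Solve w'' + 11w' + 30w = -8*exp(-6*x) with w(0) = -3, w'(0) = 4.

Characteristic equation r² + 11r + 30 = 0 factors as (r + 5)(r + 6) = 0, so r = -5, -6.
Hence w_h = C1*exp(-5*x) + C2*exp(-6*x).
Since exp(-6*x) solves the homogeneous equation (r = -6 is a root of multiplicity 1), multiply the trial by x. Try w_p = A*x*exp(-6*x). Substituting into the equation and dividing by exp(-6*x) gives A = 8, so w_p = 8*x*exp(-6*x).
General solution: w = C1*exp(-5*x) + C2*exp(-6*x) + 8*x*exp(-6*x).
Apply the initial conditions: w(0) = C1 + C2 = -3 and w'(0) = 8 - 6*C2 - 5*C1 = 4. Solving gives C1 = -22, C2 = 19.

w = -22*exp(-5*x) + 19*exp(-6*x) + 8*x*exp(-6*x)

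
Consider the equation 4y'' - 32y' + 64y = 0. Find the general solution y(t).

y = C1*exp(4*t) + C2*t*exp(4*t)

Divide through by 4: y'' - 8y' + 16y = 0.
Characteristic equation r² - 8r + 16 = 0 has discriminant (-8)² - 4·(16) = 0, so r = 4 is a repeated root.
Hence y_h = (C1 + C2*t)*exp(4*t).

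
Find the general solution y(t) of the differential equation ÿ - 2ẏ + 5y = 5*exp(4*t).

y = 5*exp(4*t)/13 + C1*cos(2*t)*exp(t) + C2*exp(t)*sin(2*t)

Characteristic equation r² - 2r + 5 = 0 has discriminant (-2)² - 4·(5) = -16 < 0, so r = 1 ± 2i.
Hence y_h = C1*cos(2*t)*exp(t) + C2*exp(t)*sin(2*t).
Try y_p = A*exp(4*t). Substituting into the equation and dividing by exp(4*t) gives A = 5/13, so y_p = 5*exp(4*t)/13.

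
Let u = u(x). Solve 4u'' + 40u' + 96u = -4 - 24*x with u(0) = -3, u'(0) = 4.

u = 1/16 + 4*exp(-6*x) - 113*exp(-4*x)/16 - x/4

Divide through by 4: u'' + 10u' + 24u = -1 - 6*x.
Characteristic equation r² + 10r + 24 = 0 factors as (r + 4)(r + 6) = 0, so r = -4, -6.
Hence u_h = C1*exp(-4*x) + C2*exp(-6*x).
For the particular solution try u_p = A0 + A1*x. Substituting and matching coefficients of each power of x gives A0 = 1/16, A1 = -1/4, so u_p = 1/16 - x/4.
General solution: u = 1/16 - x/4 + C1*exp(-4*x) + C2*exp(-6*x).
Apply the initial conditions: u(0) = 1/16 + C1 + C2 = -3 and u'(0) = -1/4 - 6*C2 - 4*C1 = 4. Solving gives C1 = -113/16, C2 = 4.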